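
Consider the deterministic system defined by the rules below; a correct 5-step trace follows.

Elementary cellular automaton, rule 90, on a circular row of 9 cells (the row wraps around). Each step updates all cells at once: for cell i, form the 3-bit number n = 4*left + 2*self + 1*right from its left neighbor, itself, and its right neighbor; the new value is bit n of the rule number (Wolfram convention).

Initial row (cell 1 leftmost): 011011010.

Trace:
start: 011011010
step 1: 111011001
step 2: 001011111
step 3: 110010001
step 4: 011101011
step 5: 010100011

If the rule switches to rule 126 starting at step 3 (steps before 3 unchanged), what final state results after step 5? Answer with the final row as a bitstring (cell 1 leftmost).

100111111

(re-executing steps 3..5 under rule 126; state before step 3: 001011111)
step 3: 111110001
step 4: 000011011
step 5: 100111111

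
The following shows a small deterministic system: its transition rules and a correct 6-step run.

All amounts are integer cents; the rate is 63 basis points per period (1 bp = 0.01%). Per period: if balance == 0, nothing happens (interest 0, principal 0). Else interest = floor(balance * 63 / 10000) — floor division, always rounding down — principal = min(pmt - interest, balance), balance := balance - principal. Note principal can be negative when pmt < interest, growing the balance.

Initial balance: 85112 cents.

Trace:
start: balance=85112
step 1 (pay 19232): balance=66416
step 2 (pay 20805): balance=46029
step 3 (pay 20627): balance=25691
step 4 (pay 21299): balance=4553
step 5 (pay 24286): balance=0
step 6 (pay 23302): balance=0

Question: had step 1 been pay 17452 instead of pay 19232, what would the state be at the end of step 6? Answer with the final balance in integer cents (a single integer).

0

(re-executing from step 1 with the substitution; state before step 1: balance=85112)
step 1 (pay 17452): balance=68196
step 2 (pay 20805): balance=47820
step 3 (pay 20627): balance=27494
step 4 (pay 21299): balance=6368
step 5 (pay 24286): balance=0
step 6 (pay 23302): balance=0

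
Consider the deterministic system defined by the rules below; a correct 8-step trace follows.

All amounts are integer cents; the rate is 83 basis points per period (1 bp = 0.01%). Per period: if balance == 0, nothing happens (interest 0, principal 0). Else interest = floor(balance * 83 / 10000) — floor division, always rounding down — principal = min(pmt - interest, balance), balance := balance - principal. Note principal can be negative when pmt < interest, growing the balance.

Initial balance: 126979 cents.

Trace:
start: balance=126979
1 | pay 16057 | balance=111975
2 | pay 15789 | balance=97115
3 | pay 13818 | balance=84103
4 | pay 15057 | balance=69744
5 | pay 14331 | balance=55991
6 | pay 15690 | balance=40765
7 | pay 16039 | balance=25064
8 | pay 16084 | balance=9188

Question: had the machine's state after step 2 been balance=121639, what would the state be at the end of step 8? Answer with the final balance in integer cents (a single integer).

state after step 2 := balance=121639
3 | pay 13818 | balance=108830
4 | pay 15057 | balance=94676
5 | pay 14331 | balance=81130
6 | pay 15690 | balance=66113
7 | pay 16039 | balance=50622
8 | pay 16084 | balance=34958

34958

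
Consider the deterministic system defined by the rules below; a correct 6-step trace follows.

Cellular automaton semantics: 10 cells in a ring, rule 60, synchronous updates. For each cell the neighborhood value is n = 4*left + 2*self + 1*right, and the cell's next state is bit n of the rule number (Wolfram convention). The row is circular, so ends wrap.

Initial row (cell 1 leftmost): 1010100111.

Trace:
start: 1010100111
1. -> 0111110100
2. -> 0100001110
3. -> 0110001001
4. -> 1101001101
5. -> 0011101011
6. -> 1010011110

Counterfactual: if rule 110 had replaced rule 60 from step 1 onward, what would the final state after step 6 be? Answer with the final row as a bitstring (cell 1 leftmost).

(re-executing steps 1..6 under rule 110; state before step 1: 1010100111)
1. -> 1111101100
2. -> 1000111101
3. -> 1001100111
4. -> 1011101100
5. -> 1110111101
6. -> 0011100111

0011100111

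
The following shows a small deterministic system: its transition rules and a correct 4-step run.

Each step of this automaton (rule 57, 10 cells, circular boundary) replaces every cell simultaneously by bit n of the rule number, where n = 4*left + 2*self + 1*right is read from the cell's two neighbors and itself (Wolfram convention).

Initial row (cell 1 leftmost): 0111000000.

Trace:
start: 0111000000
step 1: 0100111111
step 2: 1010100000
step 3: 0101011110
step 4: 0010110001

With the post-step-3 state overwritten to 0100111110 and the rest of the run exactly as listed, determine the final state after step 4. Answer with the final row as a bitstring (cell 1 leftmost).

state after step 3 := 0100111110
step 4: 0010100001

0010100001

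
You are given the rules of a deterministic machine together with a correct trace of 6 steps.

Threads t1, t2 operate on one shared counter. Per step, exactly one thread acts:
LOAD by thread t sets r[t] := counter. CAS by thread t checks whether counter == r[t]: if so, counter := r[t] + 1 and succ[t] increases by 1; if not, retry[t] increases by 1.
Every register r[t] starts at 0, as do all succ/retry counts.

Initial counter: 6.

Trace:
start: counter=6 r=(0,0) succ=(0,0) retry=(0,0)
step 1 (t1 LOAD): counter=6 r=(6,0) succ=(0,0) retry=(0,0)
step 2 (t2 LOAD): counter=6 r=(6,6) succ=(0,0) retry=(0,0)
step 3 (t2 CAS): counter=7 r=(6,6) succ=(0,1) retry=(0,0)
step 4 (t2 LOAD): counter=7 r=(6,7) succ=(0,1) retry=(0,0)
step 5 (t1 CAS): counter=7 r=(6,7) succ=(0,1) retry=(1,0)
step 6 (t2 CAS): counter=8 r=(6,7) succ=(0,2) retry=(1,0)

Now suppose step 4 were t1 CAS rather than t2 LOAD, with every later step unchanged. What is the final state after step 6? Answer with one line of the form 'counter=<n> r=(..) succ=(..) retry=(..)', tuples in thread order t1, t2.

counter=7 r=(6,6) succ=(0,1) retry=(2,1)

(re-executing from step 4 with the substitution; state before step 4: counter=7 r=(6,6) succ=(0,1) retry=(0,0))
step 4 (t1 CAS): counter=7 r=(6,6) succ=(0,1) retry=(1,0)
step 5 (t1 CAS): counter=7 r=(6,6) succ=(0,1) retry=(2,0)
step 6 (t2 CAS): counter=7 r=(6,6) succ=(0,1) retry=(2,1)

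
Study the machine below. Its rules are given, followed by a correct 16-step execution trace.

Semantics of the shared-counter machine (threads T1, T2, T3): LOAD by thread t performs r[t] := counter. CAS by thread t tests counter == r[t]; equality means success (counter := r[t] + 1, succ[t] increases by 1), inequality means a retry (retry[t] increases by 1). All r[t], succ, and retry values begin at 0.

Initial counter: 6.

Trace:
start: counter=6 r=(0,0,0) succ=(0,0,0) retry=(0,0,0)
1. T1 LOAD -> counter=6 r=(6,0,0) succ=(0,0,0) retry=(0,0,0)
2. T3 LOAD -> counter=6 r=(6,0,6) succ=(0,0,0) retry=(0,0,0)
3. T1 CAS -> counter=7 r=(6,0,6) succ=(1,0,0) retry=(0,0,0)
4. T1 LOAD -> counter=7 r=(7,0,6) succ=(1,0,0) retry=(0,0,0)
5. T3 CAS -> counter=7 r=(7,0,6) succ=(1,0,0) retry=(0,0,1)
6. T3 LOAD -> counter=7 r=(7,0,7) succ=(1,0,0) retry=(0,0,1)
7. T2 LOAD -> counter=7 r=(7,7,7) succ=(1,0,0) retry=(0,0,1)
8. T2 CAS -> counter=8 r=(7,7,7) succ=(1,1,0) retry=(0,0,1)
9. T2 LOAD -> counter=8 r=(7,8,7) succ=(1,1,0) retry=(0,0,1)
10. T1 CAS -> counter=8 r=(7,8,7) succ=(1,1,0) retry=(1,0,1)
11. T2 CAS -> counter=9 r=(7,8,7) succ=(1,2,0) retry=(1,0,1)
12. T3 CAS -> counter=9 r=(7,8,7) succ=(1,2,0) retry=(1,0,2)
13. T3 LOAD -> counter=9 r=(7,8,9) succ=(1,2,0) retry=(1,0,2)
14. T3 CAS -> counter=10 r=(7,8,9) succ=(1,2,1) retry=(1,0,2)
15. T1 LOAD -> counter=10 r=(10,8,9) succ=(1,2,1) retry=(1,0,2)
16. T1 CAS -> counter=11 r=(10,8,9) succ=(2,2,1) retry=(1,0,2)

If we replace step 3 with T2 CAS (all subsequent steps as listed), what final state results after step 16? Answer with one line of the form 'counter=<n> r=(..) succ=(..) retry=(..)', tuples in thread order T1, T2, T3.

counter=11 r=(10,8,9) succ=(1,2,2) retry=(1,1,1)

(re-executing from step 3 with the substitution; state before step 3: counter=6 r=(6,0,6) succ=(0,0,0) retry=(0,0,0))
3. T2 CAS -> counter=6 r=(6,0,6) succ=(0,0,0) retry=(0,1,0)
4. T1 LOAD -> counter=6 r=(6,0,6) succ=(0,0,0) retry=(0,1,0)
5. T3 CAS -> counter=7 r=(6,0,6) succ=(0,0,1) retry=(0,1,0)
6. T3 LOAD -> counter=7 r=(6,0,7) succ=(0,0,1) retry=(0,1,0)
7. T2 LOAD -> counter=7 r=(6,7,7) succ=(0,0,1) retry=(0,1,0)
8. T2 CAS -> counter=8 r=(6,7,7) succ=(0,1,1) retry=(0,1,0)
9. T2 LOAD -> counter=8 r=(6,8,7) succ=(0,1,1) retry=(0,1,0)
10. T1 CAS -> counter=8 r=(6,8,7) succ=(0,1,1) retry=(1,1,0)
11. T2 CAS -> counter=9 r=(6,8,7) succ=(0,2,1) retry=(1,1,0)
12. T3 CAS -> counter=9 r=(6,8,7) succ=(0,2,1) retry=(1,1,1)
13. T3 LOAD -> counter=9 r=(6,8,9) succ=(0,2,1) retry=(1,1,1)
14. T3 CAS -> counter=10 r=(6,8,9) succ=(0,2,2) retry=(1,1,1)
15. T1 LOAD -> counter=10 r=(10,8,9) succ=(0,2,2) retry=(1,1,1)
16. T1 CAS -> counter=11 r=(10,8,9) succ=(1,2,2) retry=(1,1,1)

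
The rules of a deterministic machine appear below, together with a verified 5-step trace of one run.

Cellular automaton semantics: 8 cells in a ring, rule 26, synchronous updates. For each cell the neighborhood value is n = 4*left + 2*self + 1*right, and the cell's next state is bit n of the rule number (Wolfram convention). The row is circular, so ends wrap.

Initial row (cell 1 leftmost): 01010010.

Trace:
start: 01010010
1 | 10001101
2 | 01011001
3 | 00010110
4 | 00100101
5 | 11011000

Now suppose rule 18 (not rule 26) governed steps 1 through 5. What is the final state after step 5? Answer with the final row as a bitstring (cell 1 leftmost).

(re-executing steps 1..5 under rule 18; state before step 1: 01010010)
1 | 10001101
2 | 01010000
3 | 10001000
4 | 01010101
5 | 00000000

00000000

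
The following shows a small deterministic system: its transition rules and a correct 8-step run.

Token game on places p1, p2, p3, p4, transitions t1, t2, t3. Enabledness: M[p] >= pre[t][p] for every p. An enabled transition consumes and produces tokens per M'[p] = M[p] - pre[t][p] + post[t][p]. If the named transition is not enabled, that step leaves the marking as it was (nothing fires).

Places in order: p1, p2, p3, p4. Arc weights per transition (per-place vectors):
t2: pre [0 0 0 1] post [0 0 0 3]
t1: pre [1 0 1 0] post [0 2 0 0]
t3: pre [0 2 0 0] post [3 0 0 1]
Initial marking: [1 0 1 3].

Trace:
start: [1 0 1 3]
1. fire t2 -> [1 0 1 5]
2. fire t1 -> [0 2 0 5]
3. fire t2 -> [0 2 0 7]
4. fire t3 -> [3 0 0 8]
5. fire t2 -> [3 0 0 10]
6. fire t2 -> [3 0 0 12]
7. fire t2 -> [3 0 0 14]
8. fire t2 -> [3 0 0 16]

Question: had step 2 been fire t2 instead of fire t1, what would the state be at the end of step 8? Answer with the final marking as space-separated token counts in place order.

(re-executing from step 2 with the substitution; state before step 2: [1 0 1 5])
2. fire t2 -> [1 0 1 7]
3. fire t2 -> [1 0 1 9]
4. fire t3 -> [1 0 1 9]
5. fire t2 -> [1 0 1 11]
6. fire t2 -> [1 0 1 13]
7. fire t2 -> [1 0 1 15]
8. fire t2 -> [1 0 1 17]

1 0 1 17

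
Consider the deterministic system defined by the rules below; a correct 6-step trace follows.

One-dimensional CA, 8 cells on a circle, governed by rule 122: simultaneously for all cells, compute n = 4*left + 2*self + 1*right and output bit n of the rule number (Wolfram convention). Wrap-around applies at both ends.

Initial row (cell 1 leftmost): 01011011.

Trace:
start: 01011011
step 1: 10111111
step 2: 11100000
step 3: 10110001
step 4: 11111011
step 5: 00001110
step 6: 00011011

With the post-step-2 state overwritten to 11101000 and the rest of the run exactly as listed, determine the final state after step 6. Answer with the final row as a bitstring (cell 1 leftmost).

00011011

state after step 2 := 11101000
step 3: 10110101
step 4: 11111011
step 5: 00001110
step 6: 00011011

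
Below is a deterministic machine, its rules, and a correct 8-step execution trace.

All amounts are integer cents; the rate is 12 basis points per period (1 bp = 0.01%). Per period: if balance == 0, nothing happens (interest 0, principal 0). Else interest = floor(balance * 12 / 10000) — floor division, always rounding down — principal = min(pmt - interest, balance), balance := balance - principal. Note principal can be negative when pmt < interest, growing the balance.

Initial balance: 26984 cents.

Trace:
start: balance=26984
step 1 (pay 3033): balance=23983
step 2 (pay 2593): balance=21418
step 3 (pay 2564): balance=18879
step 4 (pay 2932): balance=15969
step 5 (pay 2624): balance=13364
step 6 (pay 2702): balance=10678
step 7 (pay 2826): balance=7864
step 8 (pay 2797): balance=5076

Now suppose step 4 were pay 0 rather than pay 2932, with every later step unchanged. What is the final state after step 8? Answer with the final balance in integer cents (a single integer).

(re-executing from step 4 with the substitution; state before step 4: balance=18879)
step 4 (pay 0): balance=18901
step 5 (pay 2624): balance=16299
step 6 (pay 2702): balance=13616
step 7 (pay 2826): balance=10806
step 8 (pay 2797): balance=8021

8021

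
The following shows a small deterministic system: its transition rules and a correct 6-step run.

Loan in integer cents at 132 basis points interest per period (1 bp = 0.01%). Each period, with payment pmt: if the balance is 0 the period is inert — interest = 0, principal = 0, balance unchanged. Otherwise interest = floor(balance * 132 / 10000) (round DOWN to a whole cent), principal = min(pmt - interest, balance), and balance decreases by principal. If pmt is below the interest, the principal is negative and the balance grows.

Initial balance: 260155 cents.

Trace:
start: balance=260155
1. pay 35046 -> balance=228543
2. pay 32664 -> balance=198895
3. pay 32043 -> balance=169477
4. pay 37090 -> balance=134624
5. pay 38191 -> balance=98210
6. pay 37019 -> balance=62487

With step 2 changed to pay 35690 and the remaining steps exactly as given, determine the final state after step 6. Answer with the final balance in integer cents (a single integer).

(re-executing from step 2 with the substitution; state before step 2: balance=228543)
2. pay 35690 -> balance=195869
3. pay 32043 -> balance=166411
4. pay 37090 -> balance=131517
5. pay 38191 -> balance=95062
6. pay 37019 -> balance=59297

59297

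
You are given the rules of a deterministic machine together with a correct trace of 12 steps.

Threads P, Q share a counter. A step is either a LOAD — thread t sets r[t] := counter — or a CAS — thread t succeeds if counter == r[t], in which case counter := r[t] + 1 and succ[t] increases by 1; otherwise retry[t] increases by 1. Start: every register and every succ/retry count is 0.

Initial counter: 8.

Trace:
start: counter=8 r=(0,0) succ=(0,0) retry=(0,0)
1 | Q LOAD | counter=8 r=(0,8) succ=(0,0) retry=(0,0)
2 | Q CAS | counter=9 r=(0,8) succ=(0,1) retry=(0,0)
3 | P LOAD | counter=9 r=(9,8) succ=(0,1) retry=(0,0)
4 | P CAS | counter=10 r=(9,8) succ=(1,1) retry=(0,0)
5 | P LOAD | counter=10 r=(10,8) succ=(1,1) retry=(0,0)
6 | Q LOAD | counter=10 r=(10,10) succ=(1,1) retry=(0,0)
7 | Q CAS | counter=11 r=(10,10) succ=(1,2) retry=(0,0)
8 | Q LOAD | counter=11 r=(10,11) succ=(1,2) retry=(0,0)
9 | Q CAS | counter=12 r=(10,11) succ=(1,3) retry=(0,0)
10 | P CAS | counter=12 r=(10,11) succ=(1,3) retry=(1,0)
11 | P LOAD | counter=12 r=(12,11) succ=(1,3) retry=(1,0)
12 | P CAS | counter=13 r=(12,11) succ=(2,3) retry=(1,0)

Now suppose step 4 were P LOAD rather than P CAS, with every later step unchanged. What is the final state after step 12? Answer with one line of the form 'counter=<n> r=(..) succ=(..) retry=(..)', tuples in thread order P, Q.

counter=12 r=(11,10) succ=(1,3) retry=(1,0)

(re-executing from step 4 with the substitution; state before step 4: counter=9 r=(9,8) succ=(0,1) retry=(0,0))
4 | P LOAD | counter=9 r=(9,8) succ=(0,1) retry=(0,0)
5 | P LOAD | counter=9 r=(9,8) succ=(0,1) retry=(0,0)
6 | Q LOAD | counter=9 r=(9,9) succ=(0,1) retry=(0,0)
7 | Q CAS | counter=10 r=(9,9) succ=(0,2) retry=(0,0)
8 | Q LOAD | counter=10 r=(9,10) succ=(0,2) retry=(0,0)
9 | Q CAS | counter=11 r=(9,10) succ=(0,3) retry=(0,0)
10 | P CAS | counter=11 r=(9,10) succ=(0,3) retry=(1,0)
11 | P LOAD | counter=11 r=(11,10) succ=(0,3) retry=(1,0)
12 | P CAS | counter=12 r=(11,10) succ=(1,3) retry=(1,0)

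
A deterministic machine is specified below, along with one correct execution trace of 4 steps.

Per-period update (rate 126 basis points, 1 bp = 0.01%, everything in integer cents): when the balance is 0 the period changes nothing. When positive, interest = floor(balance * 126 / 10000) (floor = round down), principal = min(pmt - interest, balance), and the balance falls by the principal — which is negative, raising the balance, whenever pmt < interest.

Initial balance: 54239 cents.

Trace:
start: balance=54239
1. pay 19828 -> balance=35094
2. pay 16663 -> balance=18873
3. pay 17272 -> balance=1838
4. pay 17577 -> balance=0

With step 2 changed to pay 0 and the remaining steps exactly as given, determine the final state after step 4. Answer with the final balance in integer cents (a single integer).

1369

(re-executing from step 2 with the substitution; state before step 2: balance=35094)
2. pay 0 -> balance=35536
3. pay 17272 -> balance=18711
4. pay 17577 -> balance=1369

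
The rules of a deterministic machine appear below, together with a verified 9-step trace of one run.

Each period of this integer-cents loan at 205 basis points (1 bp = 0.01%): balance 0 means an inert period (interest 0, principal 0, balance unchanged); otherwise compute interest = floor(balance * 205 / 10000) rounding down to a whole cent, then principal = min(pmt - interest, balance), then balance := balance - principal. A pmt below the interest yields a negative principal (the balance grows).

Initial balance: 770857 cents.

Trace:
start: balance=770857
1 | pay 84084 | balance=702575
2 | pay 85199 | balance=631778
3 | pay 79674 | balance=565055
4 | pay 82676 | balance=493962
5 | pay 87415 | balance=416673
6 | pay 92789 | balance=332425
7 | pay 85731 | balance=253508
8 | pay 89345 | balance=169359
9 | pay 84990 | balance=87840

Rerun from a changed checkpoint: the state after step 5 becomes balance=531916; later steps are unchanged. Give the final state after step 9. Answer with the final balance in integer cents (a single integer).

212829

state after step 5 := balance=531916
6 | pay 92789 | balance=450031
7 | pay 85731 | balance=373525
8 | pay 89345 | balance=291837
9 | pay 84990 | balance=212829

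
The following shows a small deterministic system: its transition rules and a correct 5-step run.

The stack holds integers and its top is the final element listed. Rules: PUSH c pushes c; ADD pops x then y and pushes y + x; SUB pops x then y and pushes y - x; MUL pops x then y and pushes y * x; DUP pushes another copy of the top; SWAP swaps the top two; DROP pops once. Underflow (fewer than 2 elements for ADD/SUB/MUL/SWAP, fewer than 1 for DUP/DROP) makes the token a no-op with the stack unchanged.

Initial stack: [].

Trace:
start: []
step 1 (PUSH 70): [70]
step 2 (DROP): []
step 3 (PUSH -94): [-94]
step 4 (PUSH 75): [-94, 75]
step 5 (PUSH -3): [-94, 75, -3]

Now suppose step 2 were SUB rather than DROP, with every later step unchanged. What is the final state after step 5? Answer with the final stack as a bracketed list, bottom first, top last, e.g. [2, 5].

[70, -94, 75, -3]

(re-executing from step 2 with the substitution; state before step 2: [70])
step 2 (SUB): [70]
step 3 (PUSH -94): [70, -94]
step 4 (PUSH 75): [70, -94, 75]
step 5 (PUSH -3): [70, -94, 75, -3]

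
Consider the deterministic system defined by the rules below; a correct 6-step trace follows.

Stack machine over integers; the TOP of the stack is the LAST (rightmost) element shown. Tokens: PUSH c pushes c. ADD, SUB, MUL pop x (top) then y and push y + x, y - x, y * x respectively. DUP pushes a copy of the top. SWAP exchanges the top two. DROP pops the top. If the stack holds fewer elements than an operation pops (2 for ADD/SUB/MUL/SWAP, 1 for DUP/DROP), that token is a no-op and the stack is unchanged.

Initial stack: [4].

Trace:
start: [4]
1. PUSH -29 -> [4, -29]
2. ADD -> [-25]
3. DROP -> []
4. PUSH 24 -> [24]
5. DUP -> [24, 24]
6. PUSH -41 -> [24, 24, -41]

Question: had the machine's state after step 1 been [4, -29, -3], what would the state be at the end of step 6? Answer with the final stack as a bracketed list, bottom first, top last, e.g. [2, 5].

[4, 24, 24, -41]

state after step 1 := [4, -29, -3]
2. ADD -> [4, -32]
3. DROP -> [4]
4. PUSH 24 -> [4, 24]
5. DUP -> [4, 24, 24]
6. PUSH -41 -> [4, 24, 24, -41]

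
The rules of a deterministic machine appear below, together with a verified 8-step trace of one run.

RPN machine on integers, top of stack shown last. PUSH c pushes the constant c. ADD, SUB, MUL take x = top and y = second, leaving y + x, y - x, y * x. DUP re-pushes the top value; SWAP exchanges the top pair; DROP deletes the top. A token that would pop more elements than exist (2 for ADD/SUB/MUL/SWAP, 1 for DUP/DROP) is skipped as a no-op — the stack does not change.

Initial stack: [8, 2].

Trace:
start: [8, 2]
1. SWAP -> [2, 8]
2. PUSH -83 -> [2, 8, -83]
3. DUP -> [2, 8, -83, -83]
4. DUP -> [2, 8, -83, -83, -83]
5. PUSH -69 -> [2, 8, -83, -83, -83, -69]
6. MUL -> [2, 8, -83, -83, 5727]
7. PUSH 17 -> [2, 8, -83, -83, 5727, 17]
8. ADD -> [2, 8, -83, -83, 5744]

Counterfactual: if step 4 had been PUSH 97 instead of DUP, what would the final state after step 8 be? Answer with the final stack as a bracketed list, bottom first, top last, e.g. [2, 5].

(re-executing from step 4 with the substitution; state before step 4: [2, 8, -83, -83])
4. PUSH 97 -> [2, 8, -83, -83, 97]
5. PUSH -69 -> [2, 8, -83, -83, 97, -69]
6. MUL -> [2, 8, -83, -83, -6693]
7. PUSH 17 -> [2, 8, -83, -83, -6693, 17]
8. ADD -> [2, 8, -83, -83, -6676]

[2, 8, -83, -83, -6676]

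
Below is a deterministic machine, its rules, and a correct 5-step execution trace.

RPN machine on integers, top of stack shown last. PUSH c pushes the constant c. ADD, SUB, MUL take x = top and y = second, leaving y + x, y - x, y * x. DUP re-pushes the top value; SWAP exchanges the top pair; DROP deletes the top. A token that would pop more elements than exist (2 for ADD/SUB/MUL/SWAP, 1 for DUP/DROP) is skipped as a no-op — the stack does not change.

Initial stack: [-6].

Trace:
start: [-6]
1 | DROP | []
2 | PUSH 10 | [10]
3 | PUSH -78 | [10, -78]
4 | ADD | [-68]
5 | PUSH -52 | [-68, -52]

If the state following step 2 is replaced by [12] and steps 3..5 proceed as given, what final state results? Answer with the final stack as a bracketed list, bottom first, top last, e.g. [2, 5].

[-66, -52]

state after step 2 := [12]
3 | PUSH -78 | [12, -78]
4 | ADD | [-66]
5 | PUSH -52 | [-66, -52]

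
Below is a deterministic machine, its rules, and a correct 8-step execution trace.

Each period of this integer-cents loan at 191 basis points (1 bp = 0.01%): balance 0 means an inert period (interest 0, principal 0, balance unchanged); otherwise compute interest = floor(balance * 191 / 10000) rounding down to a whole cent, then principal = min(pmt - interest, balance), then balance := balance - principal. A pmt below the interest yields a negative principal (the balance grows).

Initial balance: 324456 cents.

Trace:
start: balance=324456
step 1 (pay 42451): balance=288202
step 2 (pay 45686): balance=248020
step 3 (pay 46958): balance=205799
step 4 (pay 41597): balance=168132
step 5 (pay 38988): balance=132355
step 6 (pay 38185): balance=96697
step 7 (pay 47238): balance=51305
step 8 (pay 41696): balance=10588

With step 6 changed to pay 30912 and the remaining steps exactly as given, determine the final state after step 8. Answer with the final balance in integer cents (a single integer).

18142

(re-executing from step 6 with the substitution; state before step 6: balance=132355)
step 6 (pay 30912): balance=103970
step 7 (pay 47238): balance=58717
step 8 (pay 41696): balance=18142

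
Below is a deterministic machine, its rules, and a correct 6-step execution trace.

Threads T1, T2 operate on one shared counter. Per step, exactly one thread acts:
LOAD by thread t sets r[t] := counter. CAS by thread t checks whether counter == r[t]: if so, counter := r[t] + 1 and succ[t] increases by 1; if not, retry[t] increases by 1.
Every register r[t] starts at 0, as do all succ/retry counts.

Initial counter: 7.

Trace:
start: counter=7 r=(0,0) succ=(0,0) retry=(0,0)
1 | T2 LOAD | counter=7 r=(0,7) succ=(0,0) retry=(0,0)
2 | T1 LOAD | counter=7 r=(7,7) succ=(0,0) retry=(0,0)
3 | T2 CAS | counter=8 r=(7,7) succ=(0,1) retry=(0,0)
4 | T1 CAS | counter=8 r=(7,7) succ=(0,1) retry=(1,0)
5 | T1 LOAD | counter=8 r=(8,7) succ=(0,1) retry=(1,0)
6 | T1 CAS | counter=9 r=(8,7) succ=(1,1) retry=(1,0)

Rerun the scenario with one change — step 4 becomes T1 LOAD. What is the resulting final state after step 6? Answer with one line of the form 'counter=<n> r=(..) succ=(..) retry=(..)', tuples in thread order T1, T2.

(re-executing from step 4 with the substitution; state before step 4: counter=8 r=(7,7) succ=(0,1) retry=(0,0))
4 | T1 LOAD | counter=8 r=(8,7) succ=(0,1) retry=(0,0)
5 | T1 LOAD | counter=8 r=(8,7) succ=(0,1) retry=(0,0)
6 | T1 CAS | counter=9 r=(8,7) succ=(1,1) retry=(0,0)

counter=9 r=(8,7) succ=(1,1) retry=(0,0)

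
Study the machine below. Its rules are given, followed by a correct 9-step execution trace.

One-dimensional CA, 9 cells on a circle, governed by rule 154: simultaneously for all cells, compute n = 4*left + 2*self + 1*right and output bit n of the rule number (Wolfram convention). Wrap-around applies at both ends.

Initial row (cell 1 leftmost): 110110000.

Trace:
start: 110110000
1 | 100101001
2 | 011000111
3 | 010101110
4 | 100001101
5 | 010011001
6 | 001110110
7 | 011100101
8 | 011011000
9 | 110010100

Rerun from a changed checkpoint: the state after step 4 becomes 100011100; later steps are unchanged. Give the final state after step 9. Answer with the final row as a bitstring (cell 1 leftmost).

110110101

state after step 4 := 100011100
5 | 010111011
6 | 000110010
7 | 001101101
8 | 111001000
9 | 110110101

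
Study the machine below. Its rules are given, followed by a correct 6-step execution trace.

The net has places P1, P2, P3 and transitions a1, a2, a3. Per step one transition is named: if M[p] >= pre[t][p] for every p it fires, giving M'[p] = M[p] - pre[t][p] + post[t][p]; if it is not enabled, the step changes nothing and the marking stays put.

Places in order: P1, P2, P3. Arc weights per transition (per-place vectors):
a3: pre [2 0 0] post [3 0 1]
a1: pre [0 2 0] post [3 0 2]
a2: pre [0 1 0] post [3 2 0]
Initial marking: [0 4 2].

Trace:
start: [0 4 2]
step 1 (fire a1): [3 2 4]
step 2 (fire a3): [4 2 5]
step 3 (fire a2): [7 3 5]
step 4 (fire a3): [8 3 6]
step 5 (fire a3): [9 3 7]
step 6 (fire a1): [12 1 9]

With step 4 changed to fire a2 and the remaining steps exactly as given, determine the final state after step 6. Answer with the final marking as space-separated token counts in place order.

(re-executing from step 4 with the substitution; state before step 4: [7 3 5])
step 4 (fire a2): [10 4 5]
step 5 (fire a3): [11 4 6]
step 6 (fire a1): [14 2 8]

14 2 8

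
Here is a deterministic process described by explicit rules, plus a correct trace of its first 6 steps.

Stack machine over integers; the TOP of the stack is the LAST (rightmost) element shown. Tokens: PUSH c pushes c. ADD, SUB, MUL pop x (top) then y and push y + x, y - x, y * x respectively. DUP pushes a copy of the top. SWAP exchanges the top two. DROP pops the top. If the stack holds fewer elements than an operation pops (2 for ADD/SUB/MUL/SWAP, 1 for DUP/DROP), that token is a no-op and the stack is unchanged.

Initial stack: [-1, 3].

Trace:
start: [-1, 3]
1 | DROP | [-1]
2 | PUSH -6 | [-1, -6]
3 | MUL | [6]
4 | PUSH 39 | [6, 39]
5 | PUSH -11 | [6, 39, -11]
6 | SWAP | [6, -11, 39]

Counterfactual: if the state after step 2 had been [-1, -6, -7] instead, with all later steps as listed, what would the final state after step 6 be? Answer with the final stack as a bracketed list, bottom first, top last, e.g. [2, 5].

state after step 2 := [-1, -6, -7]
3 | MUL | [-1, 42]
4 | PUSH 39 | [-1, 42, 39]
5 | PUSH -11 | [-1, 42, 39, -11]
6 | SWAP | [-1, 42, -11, 39]

[-1, 42, -11, 39]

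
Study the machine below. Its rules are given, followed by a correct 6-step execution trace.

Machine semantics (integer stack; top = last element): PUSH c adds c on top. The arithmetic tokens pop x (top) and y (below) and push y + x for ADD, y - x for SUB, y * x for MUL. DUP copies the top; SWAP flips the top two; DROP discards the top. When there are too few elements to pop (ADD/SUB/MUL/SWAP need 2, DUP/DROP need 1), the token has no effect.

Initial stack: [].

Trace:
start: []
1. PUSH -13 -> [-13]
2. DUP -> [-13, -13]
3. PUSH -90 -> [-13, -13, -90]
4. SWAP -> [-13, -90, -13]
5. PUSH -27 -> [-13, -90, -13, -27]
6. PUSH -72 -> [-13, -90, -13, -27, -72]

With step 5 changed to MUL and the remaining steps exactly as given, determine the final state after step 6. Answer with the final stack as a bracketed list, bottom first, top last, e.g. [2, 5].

(re-executing from step 5 with the substitution; state before step 5: [-13, -90, -13])
5. MUL -> [-13, 1170]
6. PUSH -72 -> [-13, 1170, -72]

[-13, 1170, -72]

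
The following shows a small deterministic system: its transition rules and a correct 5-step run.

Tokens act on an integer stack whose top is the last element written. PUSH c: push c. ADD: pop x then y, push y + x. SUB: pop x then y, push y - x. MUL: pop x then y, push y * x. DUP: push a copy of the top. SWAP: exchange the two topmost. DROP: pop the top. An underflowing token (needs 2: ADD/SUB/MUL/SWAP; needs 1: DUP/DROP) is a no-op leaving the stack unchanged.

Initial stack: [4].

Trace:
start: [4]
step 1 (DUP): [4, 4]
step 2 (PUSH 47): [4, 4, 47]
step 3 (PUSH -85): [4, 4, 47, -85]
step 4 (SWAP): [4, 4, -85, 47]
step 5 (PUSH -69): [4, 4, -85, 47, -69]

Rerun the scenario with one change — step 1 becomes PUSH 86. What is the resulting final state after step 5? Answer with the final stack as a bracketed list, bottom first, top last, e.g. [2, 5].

[4, 86, -85, 47, -69]

(re-executing from step 1 with the substitution; state before step 1: [4])
step 1 (PUSH 86): [4, 86]
step 2 (PUSH 47): [4, 86, 47]
step 3 (PUSH -85): [4, 86, 47, -85]
step 4 (SWAP): [4, 86, -85, 47]
step 5 (PUSH -69): [4, 86, -85, 47, -69]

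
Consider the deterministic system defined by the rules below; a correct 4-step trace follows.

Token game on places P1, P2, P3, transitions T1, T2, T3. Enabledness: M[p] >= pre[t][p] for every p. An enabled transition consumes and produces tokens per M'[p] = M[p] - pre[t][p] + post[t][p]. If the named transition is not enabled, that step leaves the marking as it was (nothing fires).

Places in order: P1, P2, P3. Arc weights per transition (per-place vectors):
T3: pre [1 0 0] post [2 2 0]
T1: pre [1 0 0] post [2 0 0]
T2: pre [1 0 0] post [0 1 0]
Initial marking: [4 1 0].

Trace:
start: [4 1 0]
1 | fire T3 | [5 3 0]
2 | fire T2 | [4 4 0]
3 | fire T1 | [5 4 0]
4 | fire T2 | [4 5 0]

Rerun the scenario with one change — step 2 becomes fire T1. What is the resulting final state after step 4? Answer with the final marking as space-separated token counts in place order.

6 4 0

(re-executing from step 2 with the substitution; state before step 2: [5 3 0])
2 | fire T1 | [6 3 0]
3 | fire T1 | [7 3 0]
4 | fire T2 | [6 4 0]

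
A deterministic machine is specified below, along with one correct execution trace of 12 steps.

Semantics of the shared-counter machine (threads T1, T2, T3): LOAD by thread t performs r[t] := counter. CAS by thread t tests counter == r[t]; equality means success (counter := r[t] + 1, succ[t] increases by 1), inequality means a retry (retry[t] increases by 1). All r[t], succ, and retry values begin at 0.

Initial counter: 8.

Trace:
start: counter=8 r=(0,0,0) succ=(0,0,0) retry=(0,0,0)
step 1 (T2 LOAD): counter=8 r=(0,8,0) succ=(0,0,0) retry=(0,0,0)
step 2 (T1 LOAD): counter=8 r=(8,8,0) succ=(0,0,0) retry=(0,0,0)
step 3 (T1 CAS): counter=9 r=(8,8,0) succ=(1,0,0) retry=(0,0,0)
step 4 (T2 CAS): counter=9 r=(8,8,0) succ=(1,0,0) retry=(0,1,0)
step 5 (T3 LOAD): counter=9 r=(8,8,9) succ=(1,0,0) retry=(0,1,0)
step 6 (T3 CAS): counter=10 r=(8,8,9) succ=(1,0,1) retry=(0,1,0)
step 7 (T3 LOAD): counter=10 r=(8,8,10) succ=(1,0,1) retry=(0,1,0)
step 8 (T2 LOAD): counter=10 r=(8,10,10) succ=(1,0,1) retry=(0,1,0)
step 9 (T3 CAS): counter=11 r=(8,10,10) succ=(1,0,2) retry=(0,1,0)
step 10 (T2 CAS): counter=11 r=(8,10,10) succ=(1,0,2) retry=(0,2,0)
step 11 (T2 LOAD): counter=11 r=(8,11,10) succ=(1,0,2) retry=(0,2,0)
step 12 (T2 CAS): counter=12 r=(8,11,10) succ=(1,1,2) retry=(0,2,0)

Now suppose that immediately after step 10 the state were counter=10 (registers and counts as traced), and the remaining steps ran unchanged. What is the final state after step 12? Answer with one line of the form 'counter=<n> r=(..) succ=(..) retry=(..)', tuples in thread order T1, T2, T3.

counter=11 r=(8,10,10) succ=(1,1,2) retry=(0,2,0)

state after step 10 := counter=10 r=(8,10,10) succ=(1,0,2) retry=(0,2,0)
step 11 (T2 LOAD): counter=10 r=(8,10,10) succ=(1,0,2) retry=(0,2,0)
step 12 (T2 CAS): counter=11 r=(8,10,10) succ=(1,1,2) retry=(0,2,0)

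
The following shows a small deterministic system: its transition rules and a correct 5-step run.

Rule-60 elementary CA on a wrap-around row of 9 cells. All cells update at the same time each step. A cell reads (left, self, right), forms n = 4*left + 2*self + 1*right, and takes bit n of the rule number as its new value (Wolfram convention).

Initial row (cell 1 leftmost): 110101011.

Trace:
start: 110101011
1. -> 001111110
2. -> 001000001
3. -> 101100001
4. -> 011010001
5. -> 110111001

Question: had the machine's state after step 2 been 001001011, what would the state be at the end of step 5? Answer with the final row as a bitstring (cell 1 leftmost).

state after step 2 := 001001011
3. -> 101101110
4. -> 111011001
5. -> 000110101

000110101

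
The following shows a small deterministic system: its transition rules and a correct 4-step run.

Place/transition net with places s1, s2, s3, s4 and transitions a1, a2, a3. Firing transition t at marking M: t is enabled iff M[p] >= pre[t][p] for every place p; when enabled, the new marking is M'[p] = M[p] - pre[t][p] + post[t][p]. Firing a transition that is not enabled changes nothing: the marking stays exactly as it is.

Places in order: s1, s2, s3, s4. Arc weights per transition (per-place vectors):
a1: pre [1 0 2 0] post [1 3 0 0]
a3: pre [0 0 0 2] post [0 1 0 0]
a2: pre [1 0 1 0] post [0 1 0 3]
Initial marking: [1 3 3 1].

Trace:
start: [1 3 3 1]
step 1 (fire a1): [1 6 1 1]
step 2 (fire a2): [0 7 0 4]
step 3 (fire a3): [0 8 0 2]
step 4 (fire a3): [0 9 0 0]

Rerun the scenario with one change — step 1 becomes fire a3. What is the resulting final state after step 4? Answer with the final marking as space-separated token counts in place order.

(re-executing from step 1 with the substitution; state before step 1: [1 3 3 1])
step 1 (fire a3): [1 3 3 1]
step 2 (fire a2): [0 4 2 4]
step 3 (fire a3): [0 5 2 2]
step 4 (fire a3): [0 6 2 0]

0 6 2 0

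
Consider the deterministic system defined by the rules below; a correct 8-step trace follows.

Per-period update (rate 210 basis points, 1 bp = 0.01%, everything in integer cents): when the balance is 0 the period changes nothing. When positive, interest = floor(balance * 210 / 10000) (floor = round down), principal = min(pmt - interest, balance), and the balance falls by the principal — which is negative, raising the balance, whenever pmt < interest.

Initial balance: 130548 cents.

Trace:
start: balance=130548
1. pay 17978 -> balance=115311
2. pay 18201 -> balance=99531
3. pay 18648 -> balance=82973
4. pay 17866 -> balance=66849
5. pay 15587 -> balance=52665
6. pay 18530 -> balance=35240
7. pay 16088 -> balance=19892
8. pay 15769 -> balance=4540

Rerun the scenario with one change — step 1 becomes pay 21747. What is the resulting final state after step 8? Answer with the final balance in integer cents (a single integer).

(re-executing from step 1 with the substitution; state before step 1: balance=130548)
1. pay 21747 -> balance=111542
2. pay 18201 -> balance=95683
3. pay 18648 -> balance=79044
4. pay 17866 -> balance=62837
5. pay 15587 -> balance=48569
6. pay 18530 -> balance=31058
7. pay 16088 -> balance=15622
8. pay 15769 -> balance=181

181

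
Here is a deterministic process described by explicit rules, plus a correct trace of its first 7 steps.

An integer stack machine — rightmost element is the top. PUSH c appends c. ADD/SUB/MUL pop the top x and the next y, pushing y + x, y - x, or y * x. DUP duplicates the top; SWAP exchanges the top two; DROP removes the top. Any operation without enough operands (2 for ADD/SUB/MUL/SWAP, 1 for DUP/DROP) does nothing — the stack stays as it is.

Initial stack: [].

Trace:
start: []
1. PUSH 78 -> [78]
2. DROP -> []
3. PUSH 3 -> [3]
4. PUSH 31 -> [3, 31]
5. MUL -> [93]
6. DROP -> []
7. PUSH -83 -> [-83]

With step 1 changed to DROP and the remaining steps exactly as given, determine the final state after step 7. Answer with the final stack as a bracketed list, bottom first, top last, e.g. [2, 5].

[-83]

(re-executing from step 1 with the substitution; state before step 1: [])
1. DROP -> []
2. DROP -> []
3. PUSH 3 -> [3]
4. PUSH 31 -> [3, 31]
5. MUL -> [93]
6. DROP -> []
7. PUSH -83 -> [-83]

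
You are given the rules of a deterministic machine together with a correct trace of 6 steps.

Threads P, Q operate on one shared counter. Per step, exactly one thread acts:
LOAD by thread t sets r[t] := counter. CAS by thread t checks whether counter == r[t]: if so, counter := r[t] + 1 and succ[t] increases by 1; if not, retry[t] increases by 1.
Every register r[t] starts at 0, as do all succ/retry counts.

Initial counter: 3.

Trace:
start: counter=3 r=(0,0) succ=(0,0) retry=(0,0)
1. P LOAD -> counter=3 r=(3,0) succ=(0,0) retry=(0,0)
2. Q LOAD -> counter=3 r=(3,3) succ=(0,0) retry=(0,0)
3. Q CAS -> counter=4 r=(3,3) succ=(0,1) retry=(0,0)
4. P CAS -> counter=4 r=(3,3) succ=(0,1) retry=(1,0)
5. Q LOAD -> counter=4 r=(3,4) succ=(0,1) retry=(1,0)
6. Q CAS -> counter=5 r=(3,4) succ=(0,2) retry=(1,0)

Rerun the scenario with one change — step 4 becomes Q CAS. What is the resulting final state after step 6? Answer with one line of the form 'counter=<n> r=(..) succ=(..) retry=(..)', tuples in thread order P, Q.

(re-executing from step 4 with the substitution; state before step 4: counter=4 r=(3,3) succ=(0,1) retry=(0,0))
4. Q CAS -> counter=4 r=(3,3) succ=(0,1) retry=(0,1)
5. Q LOAD -> counter=4 r=(3,4) succ=(0,1) retry=(0,1)
6. Q CAS -> counter=5 r=(3,4) succ=(0,2) retry=(0,1)

counter=5 r=(3,4) succ=(0,2) retry=(0,1)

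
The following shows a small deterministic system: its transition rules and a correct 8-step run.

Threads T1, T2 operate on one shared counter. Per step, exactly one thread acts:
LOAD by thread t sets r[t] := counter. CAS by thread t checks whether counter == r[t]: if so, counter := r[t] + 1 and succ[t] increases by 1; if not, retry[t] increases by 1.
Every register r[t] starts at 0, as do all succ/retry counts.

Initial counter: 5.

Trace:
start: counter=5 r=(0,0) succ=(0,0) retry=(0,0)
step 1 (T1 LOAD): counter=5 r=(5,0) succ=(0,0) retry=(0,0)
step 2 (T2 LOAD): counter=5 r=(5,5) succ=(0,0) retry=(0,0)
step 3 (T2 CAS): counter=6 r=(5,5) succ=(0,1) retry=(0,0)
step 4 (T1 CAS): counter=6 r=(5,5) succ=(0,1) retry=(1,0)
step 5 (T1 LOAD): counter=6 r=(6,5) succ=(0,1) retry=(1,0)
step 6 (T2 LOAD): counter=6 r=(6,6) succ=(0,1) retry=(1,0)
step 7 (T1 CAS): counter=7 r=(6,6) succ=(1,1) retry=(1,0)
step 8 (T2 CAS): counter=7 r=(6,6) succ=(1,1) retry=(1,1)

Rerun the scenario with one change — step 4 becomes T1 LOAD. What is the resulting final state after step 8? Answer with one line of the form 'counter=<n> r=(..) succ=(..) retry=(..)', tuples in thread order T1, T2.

counter=7 r=(6,6) succ=(1,1) retry=(0,1)

(re-executing from step 4 with the substitution; state before step 4: counter=6 r=(5,5) succ=(0,1) retry=(0,0))
step 4 (T1 LOAD): counter=6 r=(6,5) succ=(0,1) retry=(0,0)
step 5 (T1 LOAD): counter=6 r=(6,5) succ=(0,1) retry=(0,0)
step 6 (T2 LOAD): counter=6 r=(6,6) succ=(0,1) retry=(0,0)
step 7 (T1 CAS): counter=7 r=(6,6) succ=(1,1) retry=(0,0)
step 8 (T2 CAS): counter=7 r=(6,6) succ=(1,1) retry=(0,1)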